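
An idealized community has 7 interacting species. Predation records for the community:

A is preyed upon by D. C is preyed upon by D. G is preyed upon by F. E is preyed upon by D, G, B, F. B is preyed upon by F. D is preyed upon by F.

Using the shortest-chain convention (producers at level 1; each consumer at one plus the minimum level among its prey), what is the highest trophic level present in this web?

Producers (level 1): C, A, E.
Following each consumer down to its lowest-level prey: E → B (levels 1 through 2).
All prey of B (E 1) are at level 1 or above, so B is at level 1 + 1 = 2.
Every consumer has at least one prey at level 1 or below, so none exceeds level 2.

2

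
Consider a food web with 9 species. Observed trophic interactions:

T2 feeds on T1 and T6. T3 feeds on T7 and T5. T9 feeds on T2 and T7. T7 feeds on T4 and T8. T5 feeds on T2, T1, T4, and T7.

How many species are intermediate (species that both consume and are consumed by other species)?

Intermediate species (has both prey and predators): T2, T7, T5.
Count: 3.

3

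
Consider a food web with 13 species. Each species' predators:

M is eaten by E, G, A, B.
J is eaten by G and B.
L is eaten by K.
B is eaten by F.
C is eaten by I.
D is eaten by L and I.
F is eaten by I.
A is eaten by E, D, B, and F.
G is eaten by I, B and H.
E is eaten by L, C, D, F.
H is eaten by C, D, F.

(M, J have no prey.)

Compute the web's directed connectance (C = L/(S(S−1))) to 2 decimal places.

The web has S = 13 species and L = 26 feeding links.
C = L / (S(S−1)) = 26 / 156 = 0.1667 ≈ 0.17.

C = 0.17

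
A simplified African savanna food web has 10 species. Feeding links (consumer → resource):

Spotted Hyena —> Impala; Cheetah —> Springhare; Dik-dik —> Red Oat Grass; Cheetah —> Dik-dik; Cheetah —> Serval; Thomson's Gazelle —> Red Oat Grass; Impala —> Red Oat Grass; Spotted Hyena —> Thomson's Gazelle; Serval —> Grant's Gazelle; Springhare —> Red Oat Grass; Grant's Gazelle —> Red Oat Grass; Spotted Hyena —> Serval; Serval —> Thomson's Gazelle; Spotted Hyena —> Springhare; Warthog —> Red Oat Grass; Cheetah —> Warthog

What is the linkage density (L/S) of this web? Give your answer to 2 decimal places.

L/S = 1.60

There are L = 16 links among S = 10 species.
L/S = 16/10 = 1.6000 ≈ 1.60.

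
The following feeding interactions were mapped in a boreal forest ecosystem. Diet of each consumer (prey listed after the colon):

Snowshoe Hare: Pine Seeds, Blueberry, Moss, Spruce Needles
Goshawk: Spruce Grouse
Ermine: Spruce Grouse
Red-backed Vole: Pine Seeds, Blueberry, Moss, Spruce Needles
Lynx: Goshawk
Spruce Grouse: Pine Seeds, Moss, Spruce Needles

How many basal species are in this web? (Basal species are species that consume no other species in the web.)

Basal species (no prey listed): Pine Seeds, Blueberry, Moss, Spruce Needles.
Count: 4.

4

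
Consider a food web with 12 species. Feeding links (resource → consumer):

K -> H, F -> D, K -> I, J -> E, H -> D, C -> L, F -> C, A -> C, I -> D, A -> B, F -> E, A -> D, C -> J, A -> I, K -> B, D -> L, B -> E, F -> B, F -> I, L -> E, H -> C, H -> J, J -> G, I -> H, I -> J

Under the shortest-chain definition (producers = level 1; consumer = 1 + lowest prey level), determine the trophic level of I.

Trophic level 2

A is a producer → level 1.
I eats A → level 2.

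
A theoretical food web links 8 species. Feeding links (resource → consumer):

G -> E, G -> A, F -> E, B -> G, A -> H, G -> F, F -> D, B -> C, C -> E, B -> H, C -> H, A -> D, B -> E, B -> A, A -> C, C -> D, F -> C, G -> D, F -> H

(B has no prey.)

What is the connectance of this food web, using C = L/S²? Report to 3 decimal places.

The web has S = 8 species and L = 19 feeding links.
C = L / S² = 19 / 64 = 0.2969 ≈ 0.297.

C = 0.297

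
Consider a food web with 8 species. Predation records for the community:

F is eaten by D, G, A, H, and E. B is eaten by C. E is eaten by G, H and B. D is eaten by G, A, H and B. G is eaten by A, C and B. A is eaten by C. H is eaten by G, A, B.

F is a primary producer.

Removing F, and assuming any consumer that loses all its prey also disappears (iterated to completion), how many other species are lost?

Remove F.
Round 1: E (all prey gone), D (all prey gone) → extinct.
Round 2: H (all prey gone) → extinct.
Round 3: G (all prey gone) → extinct.
Round 4: A (all prey gone), B (all prey gone) → extinct.
Round 5: C (all prey gone) → extinct.
No further losses. Total secondary extinctions: 7.

7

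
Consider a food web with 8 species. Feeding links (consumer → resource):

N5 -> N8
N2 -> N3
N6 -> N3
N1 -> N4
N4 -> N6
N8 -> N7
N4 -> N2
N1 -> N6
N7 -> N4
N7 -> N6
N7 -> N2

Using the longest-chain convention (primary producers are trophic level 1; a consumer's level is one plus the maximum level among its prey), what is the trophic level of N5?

Trophic level 6

N3 is a producer → level 1.
N2 eats N3 → level 2.
N4 eats N2 (level 2); other prey at levels: N6 2 → level 3.
N7 eats N4 (level 3); other prey at levels: N2 2, N6 2 → level 4.
N8 eats N7 → level 5.
N5 eats N8 → level 6.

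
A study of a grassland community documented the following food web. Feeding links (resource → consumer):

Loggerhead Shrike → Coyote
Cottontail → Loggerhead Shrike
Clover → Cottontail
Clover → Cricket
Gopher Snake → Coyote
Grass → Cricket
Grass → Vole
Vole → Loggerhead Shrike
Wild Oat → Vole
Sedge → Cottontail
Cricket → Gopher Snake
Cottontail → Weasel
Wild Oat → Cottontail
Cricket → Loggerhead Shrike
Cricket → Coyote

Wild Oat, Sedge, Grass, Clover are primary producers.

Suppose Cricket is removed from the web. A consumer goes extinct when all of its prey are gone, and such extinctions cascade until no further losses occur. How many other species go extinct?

Remove Cricket.
Round 1: Gopher Snake (all prey gone) → extinct.
No further losses. Total secondary extinctions: 1.

1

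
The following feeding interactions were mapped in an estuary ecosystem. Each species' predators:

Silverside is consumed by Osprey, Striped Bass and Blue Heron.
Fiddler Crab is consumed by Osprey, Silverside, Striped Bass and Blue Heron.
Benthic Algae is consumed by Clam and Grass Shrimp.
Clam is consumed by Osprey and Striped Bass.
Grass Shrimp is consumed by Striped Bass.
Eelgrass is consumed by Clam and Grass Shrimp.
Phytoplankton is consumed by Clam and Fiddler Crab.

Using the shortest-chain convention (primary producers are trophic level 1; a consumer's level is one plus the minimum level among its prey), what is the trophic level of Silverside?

Phytoplankton is a producer → level 1.
Fiddler Crab eats Phytoplankton → level 2.
Silverside eats Fiddler Crab → level 3.
No prey of Silverside is below level 2, so 3 is the minimum.

Trophic level 3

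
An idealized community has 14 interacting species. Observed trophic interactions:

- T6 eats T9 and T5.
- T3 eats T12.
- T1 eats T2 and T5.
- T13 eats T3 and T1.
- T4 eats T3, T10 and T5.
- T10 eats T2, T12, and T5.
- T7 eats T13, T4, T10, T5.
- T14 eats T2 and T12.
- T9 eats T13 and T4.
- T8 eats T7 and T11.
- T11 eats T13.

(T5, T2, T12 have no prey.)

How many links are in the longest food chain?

4 links

One longest chain: T12 → T3 → T4 → T9 → T6.
It has 5 species and 4 links.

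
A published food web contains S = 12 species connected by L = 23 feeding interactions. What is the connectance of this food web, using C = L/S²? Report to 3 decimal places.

C = 0.160

The web has S = 12 species and L = 23 feeding links.
C = L / S² = 23 / 144 = 0.1597 ≈ 0.160.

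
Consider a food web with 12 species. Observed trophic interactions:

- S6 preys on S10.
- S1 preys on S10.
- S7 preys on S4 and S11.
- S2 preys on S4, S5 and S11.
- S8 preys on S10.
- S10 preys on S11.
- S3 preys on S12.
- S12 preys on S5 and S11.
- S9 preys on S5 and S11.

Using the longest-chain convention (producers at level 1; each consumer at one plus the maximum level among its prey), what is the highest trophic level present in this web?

3

Producers (level 1): S11, S4, S5.
S11 → S10 → S6 gives S6 level 3.
No species has a prey at level 3, so no species reaches level 4.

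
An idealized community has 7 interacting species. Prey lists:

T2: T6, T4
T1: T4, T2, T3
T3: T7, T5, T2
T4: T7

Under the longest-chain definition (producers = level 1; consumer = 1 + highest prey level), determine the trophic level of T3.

T7 is a producer → level 1.
T4 eats T7 → level 2.
T2 eats T4 (level 2); other prey at levels: T6 1 → level 3.
T3 eats T2 (level 3); other prey at levels: T7 1, T5 1 → level 4.

Trophic level 4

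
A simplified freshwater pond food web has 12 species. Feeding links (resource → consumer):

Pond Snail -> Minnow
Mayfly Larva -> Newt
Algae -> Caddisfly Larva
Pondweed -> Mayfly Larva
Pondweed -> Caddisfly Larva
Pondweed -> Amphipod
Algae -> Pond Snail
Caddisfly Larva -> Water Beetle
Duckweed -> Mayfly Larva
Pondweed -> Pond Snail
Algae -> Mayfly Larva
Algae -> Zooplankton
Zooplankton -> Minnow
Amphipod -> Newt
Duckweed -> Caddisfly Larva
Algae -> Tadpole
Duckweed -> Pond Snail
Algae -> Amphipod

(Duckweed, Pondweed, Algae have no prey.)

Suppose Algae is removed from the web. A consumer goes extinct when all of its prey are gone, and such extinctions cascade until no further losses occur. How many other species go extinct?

Remove Algae.
Round 1: Zooplankton (all prey gone), Tadpole (all prey gone) → extinct.
No further losses. Total secondary extinctions: 2.

2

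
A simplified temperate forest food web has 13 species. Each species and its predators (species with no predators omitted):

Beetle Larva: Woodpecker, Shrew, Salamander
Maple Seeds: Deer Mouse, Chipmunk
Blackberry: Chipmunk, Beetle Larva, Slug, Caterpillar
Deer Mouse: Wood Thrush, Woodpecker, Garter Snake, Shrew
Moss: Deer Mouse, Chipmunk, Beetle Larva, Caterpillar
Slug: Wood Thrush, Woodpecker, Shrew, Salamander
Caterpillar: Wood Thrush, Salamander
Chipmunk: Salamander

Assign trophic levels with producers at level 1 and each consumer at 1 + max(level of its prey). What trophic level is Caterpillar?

Trophic level 2

Blackberry is a producer → level 1.
Caterpillar eats Blackberry (level 1); other prey at levels: Moss 1 → level 2.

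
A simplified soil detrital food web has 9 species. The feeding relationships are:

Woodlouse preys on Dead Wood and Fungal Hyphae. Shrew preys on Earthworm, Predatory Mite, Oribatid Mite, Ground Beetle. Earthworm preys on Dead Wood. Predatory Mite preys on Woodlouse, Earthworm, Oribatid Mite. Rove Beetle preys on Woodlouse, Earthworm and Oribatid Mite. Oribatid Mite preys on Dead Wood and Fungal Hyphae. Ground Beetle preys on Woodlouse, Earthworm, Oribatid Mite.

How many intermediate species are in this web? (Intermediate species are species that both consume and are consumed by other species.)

5

Intermediate species (has both prey and predators): Oribatid Mite, Earthworm, Woodlouse, Predatory Mite, Ground Beetle.
Count: 5.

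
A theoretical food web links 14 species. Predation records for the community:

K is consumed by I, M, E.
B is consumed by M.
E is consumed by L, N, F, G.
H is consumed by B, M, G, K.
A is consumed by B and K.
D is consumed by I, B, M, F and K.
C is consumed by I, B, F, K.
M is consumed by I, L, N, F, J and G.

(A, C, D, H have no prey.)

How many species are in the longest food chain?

4 species

One longest chain: A → K → E → L.
It has 4 species and 3 links.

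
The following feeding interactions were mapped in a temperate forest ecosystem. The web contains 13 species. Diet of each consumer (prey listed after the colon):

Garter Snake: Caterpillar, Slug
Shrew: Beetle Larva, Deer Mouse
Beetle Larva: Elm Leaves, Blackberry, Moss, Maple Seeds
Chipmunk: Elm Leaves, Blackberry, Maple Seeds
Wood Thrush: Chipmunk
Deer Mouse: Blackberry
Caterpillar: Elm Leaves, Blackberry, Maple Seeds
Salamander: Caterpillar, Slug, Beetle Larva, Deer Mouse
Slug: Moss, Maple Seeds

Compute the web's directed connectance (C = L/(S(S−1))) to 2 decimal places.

C = 0.14

The web has S = 13 species and L = 22 feeding links.
C = L / (S(S−1)) = 22 / 156 = 0.1410 ≈ 0.14.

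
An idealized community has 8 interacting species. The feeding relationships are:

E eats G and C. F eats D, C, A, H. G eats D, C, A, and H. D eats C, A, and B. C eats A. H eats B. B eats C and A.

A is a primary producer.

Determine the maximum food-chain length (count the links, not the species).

One longest chain: A → C → B → D → G → E.
It has 6 species and 5 links.

5 links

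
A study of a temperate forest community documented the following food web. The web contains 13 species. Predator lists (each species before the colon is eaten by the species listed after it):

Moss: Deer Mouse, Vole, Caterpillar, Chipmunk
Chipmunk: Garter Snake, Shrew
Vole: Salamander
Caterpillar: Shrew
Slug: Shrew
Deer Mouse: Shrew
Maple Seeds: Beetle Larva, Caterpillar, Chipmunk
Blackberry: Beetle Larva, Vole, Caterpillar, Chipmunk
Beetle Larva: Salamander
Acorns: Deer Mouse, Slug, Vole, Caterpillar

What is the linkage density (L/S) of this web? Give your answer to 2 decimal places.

There are L = 22 links among S = 13 species.
L/S = 22/13 = 1.6923 ≈ 1.69.

L/S = 1.69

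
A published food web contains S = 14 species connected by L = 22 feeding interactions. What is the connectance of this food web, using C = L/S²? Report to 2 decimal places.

C = 0.11

The web has S = 14 species and L = 22 feeding links.
C = L / S² = 22 / 196 = 0.1122 ≈ 0.11.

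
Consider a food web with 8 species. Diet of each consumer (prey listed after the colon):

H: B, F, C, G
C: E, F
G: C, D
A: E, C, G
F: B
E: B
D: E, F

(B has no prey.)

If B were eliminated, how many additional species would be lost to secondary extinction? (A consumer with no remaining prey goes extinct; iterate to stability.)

7

Remove B.
Round 1: E (all prey gone), F (all prey gone) → extinct.
Round 2: C (all prey gone), D (all prey gone) → extinct.
Round 3: G (all prey gone) → extinct.
Round 4: H (all prey gone), A (all prey gone) → extinct.
No further losses. Total secondary extinctions: 7.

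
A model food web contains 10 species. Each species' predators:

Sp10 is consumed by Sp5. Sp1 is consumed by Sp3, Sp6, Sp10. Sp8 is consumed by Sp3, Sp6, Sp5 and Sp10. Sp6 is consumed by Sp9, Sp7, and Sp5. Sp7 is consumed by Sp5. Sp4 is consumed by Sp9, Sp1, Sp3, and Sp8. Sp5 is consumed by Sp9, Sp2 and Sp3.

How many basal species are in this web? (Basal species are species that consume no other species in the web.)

Basal species (no prey listed): Sp4.
Count: 1.

1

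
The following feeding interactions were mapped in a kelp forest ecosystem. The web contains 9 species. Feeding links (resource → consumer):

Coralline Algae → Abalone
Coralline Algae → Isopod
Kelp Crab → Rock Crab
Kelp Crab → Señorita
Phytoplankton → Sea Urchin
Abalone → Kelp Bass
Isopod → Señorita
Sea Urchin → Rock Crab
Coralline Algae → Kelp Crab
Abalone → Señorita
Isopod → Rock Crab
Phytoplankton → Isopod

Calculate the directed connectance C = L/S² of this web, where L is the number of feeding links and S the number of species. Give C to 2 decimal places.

C = 0.15

The web has S = 9 species and L = 12 feeding links.
C = L / S² = 12 / 81 = 0.1481 ≈ 0.15.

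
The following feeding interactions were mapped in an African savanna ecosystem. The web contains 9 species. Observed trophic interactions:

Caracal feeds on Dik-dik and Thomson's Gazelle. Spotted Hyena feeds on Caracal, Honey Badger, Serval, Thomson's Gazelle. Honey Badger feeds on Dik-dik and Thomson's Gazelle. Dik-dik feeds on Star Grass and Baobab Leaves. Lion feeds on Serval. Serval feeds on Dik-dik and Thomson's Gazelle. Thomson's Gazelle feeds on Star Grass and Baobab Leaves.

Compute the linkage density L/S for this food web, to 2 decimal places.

L/S = 1.67

There are L = 15 links among S = 9 species.
L/S = 15/9 = 1.6667 ≈ 1.67.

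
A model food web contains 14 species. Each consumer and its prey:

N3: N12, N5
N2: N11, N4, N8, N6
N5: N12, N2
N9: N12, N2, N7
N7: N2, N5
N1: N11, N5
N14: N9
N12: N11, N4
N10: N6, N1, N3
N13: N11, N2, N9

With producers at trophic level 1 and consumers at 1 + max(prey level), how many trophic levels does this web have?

Producers (level 1): N11, N4, N8, N6.
N11 → N12 → N5 → N7 → N9 → N13 gives N13 level 6.
No species has a prey at level 6, so no species reaches level 7.

6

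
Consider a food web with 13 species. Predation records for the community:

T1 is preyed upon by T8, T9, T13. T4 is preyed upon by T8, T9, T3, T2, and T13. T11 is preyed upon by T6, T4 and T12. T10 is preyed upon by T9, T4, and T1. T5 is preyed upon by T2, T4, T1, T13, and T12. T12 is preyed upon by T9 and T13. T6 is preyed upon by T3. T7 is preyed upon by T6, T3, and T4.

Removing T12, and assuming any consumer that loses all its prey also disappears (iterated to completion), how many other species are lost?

0

Remove T12.
Every predator of it retains at least one other prey: T13 still has T5, T4, T1; T9 still has T10, T4, T1.
No consumer loses all prey, so no secondary extinctions occur.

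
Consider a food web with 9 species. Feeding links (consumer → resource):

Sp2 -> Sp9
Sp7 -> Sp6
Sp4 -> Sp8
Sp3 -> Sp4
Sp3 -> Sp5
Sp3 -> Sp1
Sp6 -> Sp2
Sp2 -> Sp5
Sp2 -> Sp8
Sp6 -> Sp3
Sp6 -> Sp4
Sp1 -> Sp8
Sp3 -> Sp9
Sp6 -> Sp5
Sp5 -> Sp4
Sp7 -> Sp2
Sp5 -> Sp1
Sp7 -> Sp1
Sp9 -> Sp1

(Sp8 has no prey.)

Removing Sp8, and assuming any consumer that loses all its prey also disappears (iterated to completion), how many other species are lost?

8

Remove Sp8.
Round 1: Sp4 (all prey gone), Sp1 (all prey gone) → extinct.
Round 2: Sp9 (all prey gone), Sp5 (all prey gone) → extinct.
Round 3: Sp3 (all prey gone), Sp2 (all prey gone) → extinct.
Round 4: Sp6 (all prey gone) → extinct.
Round 5: Sp7 (all prey gone) → extinct.
No further losses. Total secondary extinctions: 8.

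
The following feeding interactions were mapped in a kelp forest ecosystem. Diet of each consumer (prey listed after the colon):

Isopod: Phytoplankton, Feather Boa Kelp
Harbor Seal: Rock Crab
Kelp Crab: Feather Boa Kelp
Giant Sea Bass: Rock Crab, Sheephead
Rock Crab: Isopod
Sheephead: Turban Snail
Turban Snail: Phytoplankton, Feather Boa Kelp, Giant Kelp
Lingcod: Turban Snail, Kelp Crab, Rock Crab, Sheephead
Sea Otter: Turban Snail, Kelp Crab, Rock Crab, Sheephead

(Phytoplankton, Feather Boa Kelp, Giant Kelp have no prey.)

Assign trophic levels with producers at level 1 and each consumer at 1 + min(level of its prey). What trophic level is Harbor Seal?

Trophic level 4

Phytoplankton is a producer → level 1.
Isopod eats Phytoplankton → level 2.
Rock Crab eats Isopod → level 3.
Harbor Seal eats Rock Crab → level 4.
No prey of Harbor Seal is below level 3, so 4 is the minimum.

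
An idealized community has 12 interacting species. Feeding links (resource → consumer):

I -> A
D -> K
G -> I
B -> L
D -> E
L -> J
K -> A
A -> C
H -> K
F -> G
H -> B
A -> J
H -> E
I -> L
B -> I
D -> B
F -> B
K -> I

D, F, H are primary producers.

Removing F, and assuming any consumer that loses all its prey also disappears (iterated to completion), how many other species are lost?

Remove F.
Round 1: G (all prey gone) → extinct.
No further losses. Total secondary extinctions: 1.

1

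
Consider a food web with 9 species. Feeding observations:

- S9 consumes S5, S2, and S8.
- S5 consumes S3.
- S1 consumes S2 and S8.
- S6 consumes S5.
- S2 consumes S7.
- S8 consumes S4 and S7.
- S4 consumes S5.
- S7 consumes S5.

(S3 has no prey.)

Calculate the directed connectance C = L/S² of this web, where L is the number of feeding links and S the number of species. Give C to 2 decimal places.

C = 0.15

The web has S = 9 species and L = 12 feeding links.
C = L / S² = 12 / 81 = 0.1481 ≈ 0.15.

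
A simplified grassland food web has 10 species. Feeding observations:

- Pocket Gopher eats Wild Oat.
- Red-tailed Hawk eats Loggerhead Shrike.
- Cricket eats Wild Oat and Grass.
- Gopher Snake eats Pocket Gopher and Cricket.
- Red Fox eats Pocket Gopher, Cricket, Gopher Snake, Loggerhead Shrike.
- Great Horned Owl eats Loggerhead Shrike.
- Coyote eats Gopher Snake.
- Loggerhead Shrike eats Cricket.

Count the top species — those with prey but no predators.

Top species (has prey, but nothing eats it): Great Horned Owl, Red Fox, Coyote, Red-tailed Hawk.
Count: 4.

4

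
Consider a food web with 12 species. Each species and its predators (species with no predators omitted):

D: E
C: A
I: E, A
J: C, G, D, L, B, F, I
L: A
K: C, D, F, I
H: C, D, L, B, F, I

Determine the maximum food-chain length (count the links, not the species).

2 links

One longest chain: J → I → E.
It has 3 species and 2 links.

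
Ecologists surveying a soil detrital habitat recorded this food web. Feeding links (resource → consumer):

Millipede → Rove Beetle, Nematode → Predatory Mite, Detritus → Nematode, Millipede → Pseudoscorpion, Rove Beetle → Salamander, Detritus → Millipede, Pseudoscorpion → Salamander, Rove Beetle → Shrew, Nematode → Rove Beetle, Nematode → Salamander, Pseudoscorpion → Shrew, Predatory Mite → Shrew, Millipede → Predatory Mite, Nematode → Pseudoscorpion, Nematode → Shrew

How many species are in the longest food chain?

One longest chain: Detritus → Millipede → Pseudoscorpion → Salamander.
It has 4 species and 3 links.

4 species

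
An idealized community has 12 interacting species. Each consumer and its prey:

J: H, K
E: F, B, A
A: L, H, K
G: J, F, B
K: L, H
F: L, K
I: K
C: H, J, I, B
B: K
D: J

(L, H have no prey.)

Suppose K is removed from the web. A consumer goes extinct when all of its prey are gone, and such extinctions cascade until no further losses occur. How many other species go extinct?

2

Remove K.
Round 1: I (all prey gone), B (all prey gone) → extinct.
No further losses. Total secondary extinctions: 2.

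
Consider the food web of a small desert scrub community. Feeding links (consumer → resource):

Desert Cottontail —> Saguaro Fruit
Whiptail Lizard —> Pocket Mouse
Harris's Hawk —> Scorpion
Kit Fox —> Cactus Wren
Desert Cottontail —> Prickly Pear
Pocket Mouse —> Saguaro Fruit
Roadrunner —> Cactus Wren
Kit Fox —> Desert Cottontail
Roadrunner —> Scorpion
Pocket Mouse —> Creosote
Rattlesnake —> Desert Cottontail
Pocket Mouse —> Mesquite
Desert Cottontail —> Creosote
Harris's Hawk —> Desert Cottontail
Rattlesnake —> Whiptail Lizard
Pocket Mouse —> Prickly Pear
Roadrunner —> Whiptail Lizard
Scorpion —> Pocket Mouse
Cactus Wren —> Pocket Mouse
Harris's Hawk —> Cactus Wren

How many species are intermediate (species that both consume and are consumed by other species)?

5

Intermediate species (has both prey and predators): Pocket Mouse, Desert Cottontail, Whiptail Lizard, Scorpion, Cactus Wren.
Count: 5.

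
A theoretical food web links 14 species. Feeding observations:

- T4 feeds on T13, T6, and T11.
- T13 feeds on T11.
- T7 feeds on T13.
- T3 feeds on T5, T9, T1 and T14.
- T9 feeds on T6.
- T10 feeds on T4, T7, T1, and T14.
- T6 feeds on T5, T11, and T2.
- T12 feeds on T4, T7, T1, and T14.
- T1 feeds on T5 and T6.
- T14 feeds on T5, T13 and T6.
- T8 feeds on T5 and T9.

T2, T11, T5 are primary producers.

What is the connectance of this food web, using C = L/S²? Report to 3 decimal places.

The web has S = 14 species and L = 28 feeding links.
C = L / S² = 28 / 196 = 0.1429 ≈ 0.143.

C = 0.143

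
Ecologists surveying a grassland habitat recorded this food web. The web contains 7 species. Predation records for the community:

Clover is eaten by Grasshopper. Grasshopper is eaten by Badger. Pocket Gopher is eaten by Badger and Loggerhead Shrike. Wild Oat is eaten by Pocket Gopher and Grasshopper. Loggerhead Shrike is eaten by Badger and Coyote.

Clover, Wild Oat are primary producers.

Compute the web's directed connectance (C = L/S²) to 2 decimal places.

C = 0.16

The web has S = 7 species and L = 8 feeding links.
C = L / S² = 8 / 49 = 0.1633 ≈ 0.16.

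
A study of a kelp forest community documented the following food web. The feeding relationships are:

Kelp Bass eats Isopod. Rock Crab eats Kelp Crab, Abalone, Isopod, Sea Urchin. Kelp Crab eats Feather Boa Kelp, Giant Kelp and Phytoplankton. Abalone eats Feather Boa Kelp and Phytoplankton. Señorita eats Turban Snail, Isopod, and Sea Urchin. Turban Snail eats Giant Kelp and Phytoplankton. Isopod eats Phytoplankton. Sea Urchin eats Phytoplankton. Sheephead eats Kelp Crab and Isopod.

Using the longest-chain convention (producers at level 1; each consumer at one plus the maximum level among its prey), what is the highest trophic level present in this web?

3

Producers (level 1): Giant Kelp, Phytoplankton, Feather Boa Kelp.
Giant Kelp → Kelp Crab → Rock Crab gives Rock Crab level 3.
No species has a prey at level 3, so no species reaches level 4.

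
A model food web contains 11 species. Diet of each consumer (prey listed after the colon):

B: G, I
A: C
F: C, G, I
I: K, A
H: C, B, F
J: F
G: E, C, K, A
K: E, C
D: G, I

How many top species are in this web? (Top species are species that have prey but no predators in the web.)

3

Top species (has prey, but nothing eats it): D, J, H.
Count: 3.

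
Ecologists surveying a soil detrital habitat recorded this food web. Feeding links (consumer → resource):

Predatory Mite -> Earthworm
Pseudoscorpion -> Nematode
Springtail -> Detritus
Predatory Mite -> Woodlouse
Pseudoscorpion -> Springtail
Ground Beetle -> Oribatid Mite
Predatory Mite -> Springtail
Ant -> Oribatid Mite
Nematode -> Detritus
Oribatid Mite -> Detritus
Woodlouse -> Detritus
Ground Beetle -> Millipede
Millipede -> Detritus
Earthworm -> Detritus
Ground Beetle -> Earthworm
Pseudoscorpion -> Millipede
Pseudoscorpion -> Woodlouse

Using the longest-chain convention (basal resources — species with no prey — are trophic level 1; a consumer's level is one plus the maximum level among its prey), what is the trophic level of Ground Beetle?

Trophic level 3

Detritus has no prey (basal) → level 1.
Earthworm eats Detritus → level 2.
Ground Beetle eats Earthworm (level 2); other prey at levels: Millipede 2, Oribatid Mite 2 → level 3.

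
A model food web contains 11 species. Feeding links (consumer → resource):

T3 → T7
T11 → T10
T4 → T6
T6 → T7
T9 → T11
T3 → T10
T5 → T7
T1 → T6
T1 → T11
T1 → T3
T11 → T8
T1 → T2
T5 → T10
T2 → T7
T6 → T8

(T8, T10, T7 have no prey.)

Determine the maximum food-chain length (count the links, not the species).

2 links

One longest chain: T8 → T6 → T1.
It has 3 species and 2 links.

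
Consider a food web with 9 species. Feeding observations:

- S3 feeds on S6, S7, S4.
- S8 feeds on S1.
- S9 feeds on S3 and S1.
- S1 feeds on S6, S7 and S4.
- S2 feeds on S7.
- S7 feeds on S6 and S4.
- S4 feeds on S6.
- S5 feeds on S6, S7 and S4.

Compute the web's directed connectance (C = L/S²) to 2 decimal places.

The web has S = 9 species and L = 16 feeding links.
C = L / S² = 16 / 81 = 0.1975 ≈ 0.20.

C = 0.20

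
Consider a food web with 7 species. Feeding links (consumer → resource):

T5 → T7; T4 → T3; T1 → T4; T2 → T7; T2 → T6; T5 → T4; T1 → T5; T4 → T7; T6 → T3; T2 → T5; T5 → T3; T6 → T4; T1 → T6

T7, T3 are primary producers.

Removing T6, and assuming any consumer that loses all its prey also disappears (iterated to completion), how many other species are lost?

0

Remove T6.
Every predator of it retains at least one other prey: T1 still has T4, T5; T2 still has T7, T5.
No consumer loses all prey, so no secondary extinctions occur.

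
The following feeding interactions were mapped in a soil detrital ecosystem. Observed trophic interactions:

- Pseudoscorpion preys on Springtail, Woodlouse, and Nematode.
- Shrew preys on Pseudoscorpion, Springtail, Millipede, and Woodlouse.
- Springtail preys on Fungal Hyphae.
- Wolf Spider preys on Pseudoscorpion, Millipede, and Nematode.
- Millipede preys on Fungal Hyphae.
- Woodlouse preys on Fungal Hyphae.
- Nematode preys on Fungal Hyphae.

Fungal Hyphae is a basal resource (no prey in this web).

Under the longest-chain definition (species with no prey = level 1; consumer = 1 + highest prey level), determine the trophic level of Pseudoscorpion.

Fungal Hyphae has no prey (basal) → level 1.
Nematode eats Fungal Hyphae → level 2.
Pseudoscorpion eats Nematode (level 2); other prey at levels: Woodlouse 2, Springtail 2 → level 3.

Trophic level 3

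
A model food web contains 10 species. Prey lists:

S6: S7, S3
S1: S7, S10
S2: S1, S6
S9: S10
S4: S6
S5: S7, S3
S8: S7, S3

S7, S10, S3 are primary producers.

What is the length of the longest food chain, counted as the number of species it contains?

One longest chain: S7 → S6 → S4.
It has 3 species and 2 links.

3 species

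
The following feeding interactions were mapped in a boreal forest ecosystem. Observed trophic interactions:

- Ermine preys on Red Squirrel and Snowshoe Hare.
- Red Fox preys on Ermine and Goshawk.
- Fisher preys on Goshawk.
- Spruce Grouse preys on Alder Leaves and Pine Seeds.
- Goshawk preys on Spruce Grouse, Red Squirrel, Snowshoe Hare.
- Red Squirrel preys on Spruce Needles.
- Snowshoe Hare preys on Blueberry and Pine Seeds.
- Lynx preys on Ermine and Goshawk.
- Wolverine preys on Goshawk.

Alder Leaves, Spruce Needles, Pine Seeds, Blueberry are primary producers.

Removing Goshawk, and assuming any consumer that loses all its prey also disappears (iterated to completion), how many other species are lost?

Remove Goshawk.
Round 1: Wolverine (all prey gone), Fisher (all prey gone) → extinct.
No further losses. Total secondary extinctions: 2.

2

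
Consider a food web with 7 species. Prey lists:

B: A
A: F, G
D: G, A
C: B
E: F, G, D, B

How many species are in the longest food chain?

4 species

One longest chain: F → A → D → E.
It has 4 species and 3 links.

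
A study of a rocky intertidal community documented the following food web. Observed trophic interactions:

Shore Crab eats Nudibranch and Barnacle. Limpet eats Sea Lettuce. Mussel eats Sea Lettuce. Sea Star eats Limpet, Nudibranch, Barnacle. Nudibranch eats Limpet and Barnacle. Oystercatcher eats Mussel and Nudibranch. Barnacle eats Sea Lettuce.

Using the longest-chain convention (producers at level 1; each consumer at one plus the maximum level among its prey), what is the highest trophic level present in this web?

4

Producers (level 1): Sea Lettuce.
Sea Lettuce → Limpet → Nudibranch → Oystercatcher gives Oystercatcher level 4.
No species has a prey at level 4, so no species reaches level 5.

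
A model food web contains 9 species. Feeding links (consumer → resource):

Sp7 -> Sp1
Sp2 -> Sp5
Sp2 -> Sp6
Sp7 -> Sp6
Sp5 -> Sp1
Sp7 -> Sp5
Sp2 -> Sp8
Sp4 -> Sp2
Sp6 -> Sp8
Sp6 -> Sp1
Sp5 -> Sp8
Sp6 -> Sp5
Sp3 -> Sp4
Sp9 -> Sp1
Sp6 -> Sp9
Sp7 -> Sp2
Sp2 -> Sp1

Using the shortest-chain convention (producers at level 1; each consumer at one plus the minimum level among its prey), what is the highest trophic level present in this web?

4

Producers (level 1): Sp1, Sp8.
Following each consumer down to its lowest-level prey: Sp1 → Sp2 → Sp4 → Sp3 (levels 1 through 4).
All prey of Sp3 (Sp4 3) are at level 3 or above, so Sp3 is at level 1 + 3 = 4.
Every consumer has at least one prey at level 3 or below, so none exceeds level 4.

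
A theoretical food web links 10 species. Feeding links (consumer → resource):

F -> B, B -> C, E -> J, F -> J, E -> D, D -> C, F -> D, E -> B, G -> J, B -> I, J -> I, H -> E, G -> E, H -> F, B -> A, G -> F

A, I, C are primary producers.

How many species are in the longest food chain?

One longest chain: I → J → F → H.
It has 4 species and 3 links.

4 species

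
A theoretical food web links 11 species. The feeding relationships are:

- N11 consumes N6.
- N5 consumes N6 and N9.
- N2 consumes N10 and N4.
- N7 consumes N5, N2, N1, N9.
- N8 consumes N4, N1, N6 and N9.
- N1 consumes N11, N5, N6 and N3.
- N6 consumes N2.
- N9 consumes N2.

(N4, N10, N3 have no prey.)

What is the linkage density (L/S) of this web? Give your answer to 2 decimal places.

L/S = 1.73

There are L = 19 links among S = 11 species.
L/S = 19/11 = 1.7273 ≈ 1.73.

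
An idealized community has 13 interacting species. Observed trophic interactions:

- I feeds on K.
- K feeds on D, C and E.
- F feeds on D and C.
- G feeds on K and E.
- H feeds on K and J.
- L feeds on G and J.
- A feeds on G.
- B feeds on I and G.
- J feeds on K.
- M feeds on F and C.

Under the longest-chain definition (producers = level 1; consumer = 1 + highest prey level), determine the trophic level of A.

C is a producer → level 1.
K eats C (level 1); other prey at levels: D 1, E 1 → level 2.
G eats K (level 2); other prey at levels: E 1 → level 3.
A eats G → level 4.

Trophic level 4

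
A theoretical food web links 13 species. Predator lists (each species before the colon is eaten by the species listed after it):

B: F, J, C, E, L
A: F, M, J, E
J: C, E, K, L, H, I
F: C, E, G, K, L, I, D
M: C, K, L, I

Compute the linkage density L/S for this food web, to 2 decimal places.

L/S = 2.00

There are L = 26 links among S = 13 species.
L/S = 26/13 = 2.0000 ≈ 2.00.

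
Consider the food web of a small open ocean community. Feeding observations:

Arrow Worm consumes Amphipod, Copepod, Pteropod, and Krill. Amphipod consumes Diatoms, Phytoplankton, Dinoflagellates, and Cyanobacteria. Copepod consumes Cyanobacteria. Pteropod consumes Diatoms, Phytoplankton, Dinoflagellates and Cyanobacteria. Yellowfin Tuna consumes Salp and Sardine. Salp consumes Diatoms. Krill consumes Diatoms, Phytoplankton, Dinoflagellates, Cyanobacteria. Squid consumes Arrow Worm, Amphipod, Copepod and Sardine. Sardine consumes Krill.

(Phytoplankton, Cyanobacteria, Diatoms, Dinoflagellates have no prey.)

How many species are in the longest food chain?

One longest chain: Phytoplankton → Krill → Sardine → Yellowfin Tuna.
It has 4 species and 3 links.

4 species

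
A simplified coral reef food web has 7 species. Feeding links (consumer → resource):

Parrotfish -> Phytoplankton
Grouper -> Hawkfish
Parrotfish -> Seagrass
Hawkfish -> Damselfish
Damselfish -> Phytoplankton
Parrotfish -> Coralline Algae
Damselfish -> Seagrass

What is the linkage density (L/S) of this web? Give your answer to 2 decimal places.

There are L = 7 links among S = 7 species.
L/S = 7/7 = 1.0000 ≈ 1.00.

L/S = 1.00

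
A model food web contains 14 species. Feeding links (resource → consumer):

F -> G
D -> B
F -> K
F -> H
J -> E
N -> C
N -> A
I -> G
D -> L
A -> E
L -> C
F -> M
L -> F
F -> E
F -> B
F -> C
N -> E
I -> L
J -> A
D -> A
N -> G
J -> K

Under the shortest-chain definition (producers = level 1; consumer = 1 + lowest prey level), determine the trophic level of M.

I is a producer → level 1.
L eats I → level 2.
F eats L → level 3.
M eats F → level 4.
No prey of M is below level 3, so 4 is the minimum.

Trophic level 4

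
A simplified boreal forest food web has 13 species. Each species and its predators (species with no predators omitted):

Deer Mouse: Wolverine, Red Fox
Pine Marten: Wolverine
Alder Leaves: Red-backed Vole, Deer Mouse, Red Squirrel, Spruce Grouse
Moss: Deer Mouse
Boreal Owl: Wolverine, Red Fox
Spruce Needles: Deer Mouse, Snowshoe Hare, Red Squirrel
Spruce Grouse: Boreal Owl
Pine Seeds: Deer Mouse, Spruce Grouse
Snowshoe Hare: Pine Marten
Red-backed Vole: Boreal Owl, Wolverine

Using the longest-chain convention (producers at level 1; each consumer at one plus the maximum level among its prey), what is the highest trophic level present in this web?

4

Producers (level 1): Spruce Needles, Pine Seeds, Moss, Alder Leaves.
Pine Seeds → Spruce Grouse → Boreal Owl → Red Fox gives Red Fox level 4.
No species has a prey at level 4, so no species reaches level 5.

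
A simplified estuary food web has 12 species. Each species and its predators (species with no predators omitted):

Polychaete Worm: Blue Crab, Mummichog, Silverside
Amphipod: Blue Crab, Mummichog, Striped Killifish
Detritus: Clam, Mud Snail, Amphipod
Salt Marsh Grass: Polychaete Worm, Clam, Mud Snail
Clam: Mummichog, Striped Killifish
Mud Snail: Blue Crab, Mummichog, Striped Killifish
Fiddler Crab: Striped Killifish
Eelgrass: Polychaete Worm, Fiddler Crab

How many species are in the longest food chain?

One longest chain: Salt Marsh Grass → Polychaete Worm → Blue Crab.
It has 3 species and 2 links.

3 species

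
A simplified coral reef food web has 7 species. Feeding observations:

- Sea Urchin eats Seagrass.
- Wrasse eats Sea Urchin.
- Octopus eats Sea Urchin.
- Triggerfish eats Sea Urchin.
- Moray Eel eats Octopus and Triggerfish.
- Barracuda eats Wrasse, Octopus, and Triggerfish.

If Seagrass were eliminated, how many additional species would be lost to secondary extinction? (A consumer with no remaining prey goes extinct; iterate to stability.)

Remove Seagrass.
Round 1: Sea Urchin (all prey gone) → extinct.
Round 2: Triggerfish (all prey gone), Octopus (all prey gone), Wrasse (all prey gone) → extinct.
Round 3: Moray Eel (all prey gone), Barracuda (all prey gone) → extinct.
No further losses. Total secondary extinctions: 6.

6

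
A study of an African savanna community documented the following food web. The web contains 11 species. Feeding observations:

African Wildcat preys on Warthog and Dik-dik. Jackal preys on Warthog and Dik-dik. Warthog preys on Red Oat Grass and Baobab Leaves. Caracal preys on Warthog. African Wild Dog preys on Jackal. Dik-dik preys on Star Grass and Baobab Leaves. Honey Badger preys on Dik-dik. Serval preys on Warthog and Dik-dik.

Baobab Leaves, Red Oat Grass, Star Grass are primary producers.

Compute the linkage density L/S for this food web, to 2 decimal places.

There are L = 13 links among S = 11 species.
L/S = 13/11 = 1.1818 ≈ 1.18.

L/S = 1.18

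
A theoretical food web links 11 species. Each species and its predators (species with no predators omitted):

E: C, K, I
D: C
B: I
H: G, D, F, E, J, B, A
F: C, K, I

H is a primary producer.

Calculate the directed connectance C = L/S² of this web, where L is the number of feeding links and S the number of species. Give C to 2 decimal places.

C = 0.12

The web has S = 11 species and L = 15 feeding links.
C = L / S² = 15 / 121 = 0.1240 ≈ 0.12.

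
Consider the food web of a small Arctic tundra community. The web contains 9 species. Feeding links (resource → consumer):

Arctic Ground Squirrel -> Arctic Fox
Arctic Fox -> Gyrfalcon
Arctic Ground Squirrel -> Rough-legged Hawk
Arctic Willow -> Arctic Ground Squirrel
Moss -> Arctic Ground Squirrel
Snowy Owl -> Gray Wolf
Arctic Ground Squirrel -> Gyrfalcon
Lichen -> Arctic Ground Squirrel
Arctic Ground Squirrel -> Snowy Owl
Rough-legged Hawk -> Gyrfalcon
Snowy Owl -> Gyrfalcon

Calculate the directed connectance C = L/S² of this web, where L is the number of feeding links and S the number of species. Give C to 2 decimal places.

The web has S = 9 species and L = 11 feeding links.
C = L / S² = 11 / 81 = 0.1358 ≈ 0.14.

C = 0.14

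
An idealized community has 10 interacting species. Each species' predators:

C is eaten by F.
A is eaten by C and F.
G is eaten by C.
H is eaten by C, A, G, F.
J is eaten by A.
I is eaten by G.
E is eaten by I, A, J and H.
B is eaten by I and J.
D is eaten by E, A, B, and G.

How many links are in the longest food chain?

5 links

One longest chain: D → E → H → A → C → F.
It has 6 species and 5 links.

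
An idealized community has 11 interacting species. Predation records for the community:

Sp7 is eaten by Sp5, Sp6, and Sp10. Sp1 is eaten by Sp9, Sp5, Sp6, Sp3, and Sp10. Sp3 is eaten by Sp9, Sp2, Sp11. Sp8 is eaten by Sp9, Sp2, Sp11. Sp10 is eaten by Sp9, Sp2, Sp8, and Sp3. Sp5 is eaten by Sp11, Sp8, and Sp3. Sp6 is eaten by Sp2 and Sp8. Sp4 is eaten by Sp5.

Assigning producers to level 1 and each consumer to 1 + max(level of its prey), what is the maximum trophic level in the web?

Producers (level 1): Sp4, Sp1, Sp7.
Sp4 → Sp5 → Sp3 → Sp2 gives Sp2 level 4.
No species has a prey at level 4, so no species reaches level 5.

4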